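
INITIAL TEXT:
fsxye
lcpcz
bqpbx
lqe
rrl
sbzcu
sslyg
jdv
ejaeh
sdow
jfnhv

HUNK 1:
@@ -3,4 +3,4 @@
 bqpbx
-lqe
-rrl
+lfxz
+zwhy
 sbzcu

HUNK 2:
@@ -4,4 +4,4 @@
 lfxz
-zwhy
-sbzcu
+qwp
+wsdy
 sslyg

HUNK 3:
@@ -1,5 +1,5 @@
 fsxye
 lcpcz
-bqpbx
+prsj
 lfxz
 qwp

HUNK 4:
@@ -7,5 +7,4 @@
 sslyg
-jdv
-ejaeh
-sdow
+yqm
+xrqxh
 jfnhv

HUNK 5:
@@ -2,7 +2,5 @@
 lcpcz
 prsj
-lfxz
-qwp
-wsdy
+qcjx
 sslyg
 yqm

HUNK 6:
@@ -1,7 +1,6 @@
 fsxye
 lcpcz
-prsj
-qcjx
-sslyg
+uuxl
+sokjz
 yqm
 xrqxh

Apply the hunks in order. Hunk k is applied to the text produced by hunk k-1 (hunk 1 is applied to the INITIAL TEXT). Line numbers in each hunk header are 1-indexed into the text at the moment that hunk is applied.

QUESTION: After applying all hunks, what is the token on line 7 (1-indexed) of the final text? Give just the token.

Hunk 1: at line 3 remove [lqe,rrl] add [lfxz,zwhy] -> 11 lines: fsxye lcpcz bqpbx lfxz zwhy sbzcu sslyg jdv ejaeh sdow jfnhv
Hunk 2: at line 4 remove [zwhy,sbzcu] add [qwp,wsdy] -> 11 lines: fsxye lcpcz bqpbx lfxz qwp wsdy sslyg jdv ejaeh sdow jfnhv
Hunk 3: at line 1 remove [bqpbx] add [prsj] -> 11 lines: fsxye lcpcz prsj lfxz qwp wsdy sslyg jdv ejaeh sdow jfnhv
Hunk 4: at line 7 remove [jdv,ejaeh,sdow] add [yqm,xrqxh] -> 10 lines: fsxye lcpcz prsj lfxz qwp wsdy sslyg yqm xrqxh jfnhv
Hunk 5: at line 2 remove [lfxz,qwp,wsdy] add [qcjx] -> 8 lines: fsxye lcpcz prsj qcjx sslyg yqm xrqxh jfnhv
Hunk 6: at line 1 remove [prsj,qcjx,sslyg] add [uuxl,sokjz] -> 7 lines: fsxye lcpcz uuxl sokjz yqm xrqxh jfnhv
Final line 7: jfnhv

Answer: jfnhv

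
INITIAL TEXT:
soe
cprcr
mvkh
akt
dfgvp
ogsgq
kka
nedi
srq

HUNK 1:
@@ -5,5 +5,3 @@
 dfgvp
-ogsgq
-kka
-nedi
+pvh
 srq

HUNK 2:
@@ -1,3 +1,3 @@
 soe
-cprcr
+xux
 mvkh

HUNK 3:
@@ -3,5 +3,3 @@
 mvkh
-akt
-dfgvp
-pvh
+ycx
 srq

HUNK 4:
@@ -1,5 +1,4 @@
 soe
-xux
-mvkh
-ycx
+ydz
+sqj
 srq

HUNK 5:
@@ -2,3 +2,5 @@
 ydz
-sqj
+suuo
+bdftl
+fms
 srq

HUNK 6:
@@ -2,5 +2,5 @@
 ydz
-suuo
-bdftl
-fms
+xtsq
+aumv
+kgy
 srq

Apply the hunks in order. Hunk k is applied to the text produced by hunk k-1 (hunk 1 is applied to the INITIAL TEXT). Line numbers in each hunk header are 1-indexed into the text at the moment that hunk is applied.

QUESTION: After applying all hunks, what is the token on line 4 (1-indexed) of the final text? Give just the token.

Hunk 1: at line 5 remove [ogsgq,kka,nedi] add [pvh] -> 7 lines: soe cprcr mvkh akt dfgvp pvh srq
Hunk 2: at line 1 remove [cprcr] add [xux] -> 7 lines: soe xux mvkh akt dfgvp pvh srq
Hunk 3: at line 3 remove [akt,dfgvp,pvh] add [ycx] -> 5 lines: soe xux mvkh ycx srq
Hunk 4: at line 1 remove [xux,mvkh,ycx] add [ydz,sqj] -> 4 lines: soe ydz sqj srq
Hunk 5: at line 2 remove [sqj] add [suuo,bdftl,fms] -> 6 lines: soe ydz suuo bdftl fms srq
Hunk 6: at line 2 remove [suuo,bdftl,fms] add [xtsq,aumv,kgy] -> 6 lines: soe ydz xtsq aumv kgy srq
Final line 4: aumv

Answer: aumv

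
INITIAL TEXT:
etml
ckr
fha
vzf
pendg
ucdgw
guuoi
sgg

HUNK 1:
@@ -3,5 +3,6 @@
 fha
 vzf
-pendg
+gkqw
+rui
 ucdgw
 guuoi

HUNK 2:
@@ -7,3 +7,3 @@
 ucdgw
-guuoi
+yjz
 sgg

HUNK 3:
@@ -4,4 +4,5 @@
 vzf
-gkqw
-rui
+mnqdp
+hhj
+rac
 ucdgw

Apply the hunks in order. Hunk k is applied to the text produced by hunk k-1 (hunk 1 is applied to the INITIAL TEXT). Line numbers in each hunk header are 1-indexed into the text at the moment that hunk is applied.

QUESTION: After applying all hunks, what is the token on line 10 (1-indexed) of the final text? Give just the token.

Hunk 1: at line 3 remove [pendg] add [gkqw,rui] -> 9 lines: etml ckr fha vzf gkqw rui ucdgw guuoi sgg
Hunk 2: at line 7 remove [guuoi] add [yjz] -> 9 lines: etml ckr fha vzf gkqw rui ucdgw yjz sgg
Hunk 3: at line 4 remove [gkqw,rui] add [mnqdp,hhj,rac] -> 10 lines: etml ckr fha vzf mnqdp hhj rac ucdgw yjz sgg
Final line 10: sgg

Answer: sgg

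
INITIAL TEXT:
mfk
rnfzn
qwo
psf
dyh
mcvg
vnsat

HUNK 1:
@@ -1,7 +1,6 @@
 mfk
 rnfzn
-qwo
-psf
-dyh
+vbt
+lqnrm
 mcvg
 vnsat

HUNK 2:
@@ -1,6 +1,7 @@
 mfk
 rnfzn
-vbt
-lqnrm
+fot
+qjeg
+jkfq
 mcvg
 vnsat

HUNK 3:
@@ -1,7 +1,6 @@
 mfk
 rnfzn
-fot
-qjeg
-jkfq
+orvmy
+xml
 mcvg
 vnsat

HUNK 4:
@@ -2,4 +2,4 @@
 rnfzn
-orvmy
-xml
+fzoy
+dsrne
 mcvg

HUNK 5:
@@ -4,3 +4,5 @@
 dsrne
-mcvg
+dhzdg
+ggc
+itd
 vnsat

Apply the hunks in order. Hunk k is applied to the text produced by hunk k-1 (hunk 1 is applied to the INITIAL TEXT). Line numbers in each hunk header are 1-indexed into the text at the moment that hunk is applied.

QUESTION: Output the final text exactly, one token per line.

Answer: mfk
rnfzn
fzoy
dsrne
dhzdg
ggc
itd
vnsat

Derivation:
Hunk 1: at line 1 remove [qwo,psf,dyh] add [vbt,lqnrm] -> 6 lines: mfk rnfzn vbt lqnrm mcvg vnsat
Hunk 2: at line 1 remove [vbt,lqnrm] add [fot,qjeg,jkfq] -> 7 lines: mfk rnfzn fot qjeg jkfq mcvg vnsat
Hunk 3: at line 1 remove [fot,qjeg,jkfq] add [orvmy,xml] -> 6 lines: mfk rnfzn orvmy xml mcvg vnsat
Hunk 4: at line 2 remove [orvmy,xml] add [fzoy,dsrne] -> 6 lines: mfk rnfzn fzoy dsrne mcvg vnsat
Hunk 5: at line 4 remove [mcvg] add [dhzdg,ggc,itd] -> 8 lines: mfk rnfzn fzoy dsrne dhzdg ggc itd vnsat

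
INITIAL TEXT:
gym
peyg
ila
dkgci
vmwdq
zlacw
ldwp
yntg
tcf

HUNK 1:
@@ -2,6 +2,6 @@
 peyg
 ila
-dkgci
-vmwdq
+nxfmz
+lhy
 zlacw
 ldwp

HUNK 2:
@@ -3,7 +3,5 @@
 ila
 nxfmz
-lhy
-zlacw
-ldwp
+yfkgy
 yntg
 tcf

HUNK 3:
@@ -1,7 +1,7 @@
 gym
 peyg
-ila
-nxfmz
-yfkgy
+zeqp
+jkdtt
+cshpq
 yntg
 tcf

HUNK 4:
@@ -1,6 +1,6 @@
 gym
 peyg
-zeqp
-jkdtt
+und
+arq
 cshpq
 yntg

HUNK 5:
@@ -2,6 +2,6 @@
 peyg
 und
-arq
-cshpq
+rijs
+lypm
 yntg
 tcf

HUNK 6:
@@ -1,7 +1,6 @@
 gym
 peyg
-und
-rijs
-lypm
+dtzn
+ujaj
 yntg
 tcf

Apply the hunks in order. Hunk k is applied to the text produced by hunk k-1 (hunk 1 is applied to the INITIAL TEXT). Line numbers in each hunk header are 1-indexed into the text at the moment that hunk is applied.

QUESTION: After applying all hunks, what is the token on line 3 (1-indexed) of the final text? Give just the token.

Answer: dtzn

Derivation:
Hunk 1: at line 2 remove [dkgci,vmwdq] add [nxfmz,lhy] -> 9 lines: gym peyg ila nxfmz lhy zlacw ldwp yntg tcf
Hunk 2: at line 3 remove [lhy,zlacw,ldwp] add [yfkgy] -> 7 lines: gym peyg ila nxfmz yfkgy yntg tcf
Hunk 3: at line 1 remove [ila,nxfmz,yfkgy] add [zeqp,jkdtt,cshpq] -> 7 lines: gym peyg zeqp jkdtt cshpq yntg tcf
Hunk 4: at line 1 remove [zeqp,jkdtt] add [und,arq] -> 7 lines: gym peyg und arq cshpq yntg tcf
Hunk 5: at line 2 remove [arq,cshpq] add [rijs,lypm] -> 7 lines: gym peyg und rijs lypm yntg tcf
Hunk 6: at line 1 remove [und,rijs,lypm] add [dtzn,ujaj] -> 6 lines: gym peyg dtzn ujaj yntg tcf
Final line 3: dtzn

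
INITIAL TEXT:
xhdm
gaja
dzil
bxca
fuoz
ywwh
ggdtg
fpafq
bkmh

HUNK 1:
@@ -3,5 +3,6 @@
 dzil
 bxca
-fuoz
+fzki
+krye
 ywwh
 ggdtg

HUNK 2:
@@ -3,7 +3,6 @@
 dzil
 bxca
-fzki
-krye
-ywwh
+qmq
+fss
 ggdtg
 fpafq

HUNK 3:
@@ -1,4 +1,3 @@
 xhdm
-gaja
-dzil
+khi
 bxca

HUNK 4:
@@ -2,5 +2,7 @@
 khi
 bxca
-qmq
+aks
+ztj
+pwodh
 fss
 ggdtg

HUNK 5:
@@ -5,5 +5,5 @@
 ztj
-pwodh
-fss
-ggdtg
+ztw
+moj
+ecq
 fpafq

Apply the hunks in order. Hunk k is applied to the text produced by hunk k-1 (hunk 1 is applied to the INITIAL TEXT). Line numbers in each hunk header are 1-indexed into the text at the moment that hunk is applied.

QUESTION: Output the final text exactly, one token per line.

Answer: xhdm
khi
bxca
aks
ztj
ztw
moj
ecq
fpafq
bkmh

Derivation:
Hunk 1: at line 3 remove [fuoz] add [fzki,krye] -> 10 lines: xhdm gaja dzil bxca fzki krye ywwh ggdtg fpafq bkmh
Hunk 2: at line 3 remove [fzki,krye,ywwh] add [qmq,fss] -> 9 lines: xhdm gaja dzil bxca qmq fss ggdtg fpafq bkmh
Hunk 3: at line 1 remove [gaja,dzil] add [khi] -> 8 lines: xhdm khi bxca qmq fss ggdtg fpafq bkmh
Hunk 4: at line 2 remove [qmq] add [aks,ztj,pwodh] -> 10 lines: xhdm khi bxca aks ztj pwodh fss ggdtg fpafq bkmh
Hunk 5: at line 5 remove [pwodh,fss,ggdtg] add [ztw,moj,ecq] -> 10 lines: xhdm khi bxca aks ztj ztw moj ecq fpafq bkmh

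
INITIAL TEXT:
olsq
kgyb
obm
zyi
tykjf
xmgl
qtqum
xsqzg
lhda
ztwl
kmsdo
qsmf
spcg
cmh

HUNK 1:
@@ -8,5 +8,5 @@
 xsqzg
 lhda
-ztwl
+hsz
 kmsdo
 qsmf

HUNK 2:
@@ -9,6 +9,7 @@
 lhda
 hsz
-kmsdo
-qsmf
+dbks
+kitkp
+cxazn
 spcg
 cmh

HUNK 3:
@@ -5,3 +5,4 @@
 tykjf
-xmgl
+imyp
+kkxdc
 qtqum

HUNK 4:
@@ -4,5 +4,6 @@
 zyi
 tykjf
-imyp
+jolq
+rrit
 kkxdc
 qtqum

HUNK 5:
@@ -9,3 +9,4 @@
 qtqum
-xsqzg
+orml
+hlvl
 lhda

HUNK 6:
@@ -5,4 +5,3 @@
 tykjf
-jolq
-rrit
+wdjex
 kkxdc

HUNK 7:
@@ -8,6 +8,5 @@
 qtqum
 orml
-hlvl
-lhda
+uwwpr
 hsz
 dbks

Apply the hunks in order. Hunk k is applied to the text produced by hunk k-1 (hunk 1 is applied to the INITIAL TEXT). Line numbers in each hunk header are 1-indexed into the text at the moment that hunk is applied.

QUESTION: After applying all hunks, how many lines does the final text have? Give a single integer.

Hunk 1: at line 8 remove [ztwl] add [hsz] -> 14 lines: olsq kgyb obm zyi tykjf xmgl qtqum xsqzg lhda hsz kmsdo qsmf spcg cmh
Hunk 2: at line 9 remove [kmsdo,qsmf] add [dbks,kitkp,cxazn] -> 15 lines: olsq kgyb obm zyi tykjf xmgl qtqum xsqzg lhda hsz dbks kitkp cxazn spcg cmh
Hunk 3: at line 5 remove [xmgl] add [imyp,kkxdc] -> 16 lines: olsq kgyb obm zyi tykjf imyp kkxdc qtqum xsqzg lhda hsz dbks kitkp cxazn spcg cmh
Hunk 4: at line 4 remove [imyp] add [jolq,rrit] -> 17 lines: olsq kgyb obm zyi tykjf jolq rrit kkxdc qtqum xsqzg lhda hsz dbks kitkp cxazn spcg cmh
Hunk 5: at line 9 remove [xsqzg] add [orml,hlvl] -> 18 lines: olsq kgyb obm zyi tykjf jolq rrit kkxdc qtqum orml hlvl lhda hsz dbks kitkp cxazn spcg cmh
Hunk 6: at line 5 remove [jolq,rrit] add [wdjex] -> 17 lines: olsq kgyb obm zyi tykjf wdjex kkxdc qtqum orml hlvl lhda hsz dbks kitkp cxazn spcg cmh
Hunk 7: at line 8 remove [hlvl,lhda] add [uwwpr] -> 16 lines: olsq kgyb obm zyi tykjf wdjex kkxdc qtqum orml uwwpr hsz dbks kitkp cxazn spcg cmh
Final line count: 16

Answer: 16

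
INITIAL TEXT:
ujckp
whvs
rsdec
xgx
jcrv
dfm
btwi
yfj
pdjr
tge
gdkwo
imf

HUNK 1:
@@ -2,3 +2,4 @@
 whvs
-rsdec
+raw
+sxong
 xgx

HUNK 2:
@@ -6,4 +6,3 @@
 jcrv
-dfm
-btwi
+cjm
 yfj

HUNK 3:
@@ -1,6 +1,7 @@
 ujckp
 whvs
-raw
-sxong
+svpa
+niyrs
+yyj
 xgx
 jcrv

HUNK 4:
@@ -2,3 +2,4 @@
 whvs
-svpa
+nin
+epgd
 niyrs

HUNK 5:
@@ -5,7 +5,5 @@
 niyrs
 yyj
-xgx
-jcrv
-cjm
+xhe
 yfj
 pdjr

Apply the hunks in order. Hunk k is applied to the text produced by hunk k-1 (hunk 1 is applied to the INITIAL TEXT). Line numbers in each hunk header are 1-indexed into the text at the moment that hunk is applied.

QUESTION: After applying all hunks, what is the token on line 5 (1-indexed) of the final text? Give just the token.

Answer: niyrs

Derivation:
Hunk 1: at line 2 remove [rsdec] add [raw,sxong] -> 13 lines: ujckp whvs raw sxong xgx jcrv dfm btwi yfj pdjr tge gdkwo imf
Hunk 2: at line 6 remove [dfm,btwi] add [cjm] -> 12 lines: ujckp whvs raw sxong xgx jcrv cjm yfj pdjr tge gdkwo imf
Hunk 3: at line 1 remove [raw,sxong] add [svpa,niyrs,yyj] -> 13 lines: ujckp whvs svpa niyrs yyj xgx jcrv cjm yfj pdjr tge gdkwo imf
Hunk 4: at line 2 remove [svpa] add [nin,epgd] -> 14 lines: ujckp whvs nin epgd niyrs yyj xgx jcrv cjm yfj pdjr tge gdkwo imf
Hunk 5: at line 5 remove [xgx,jcrv,cjm] add [xhe] -> 12 lines: ujckp whvs nin epgd niyrs yyj xhe yfj pdjr tge gdkwo imf
Final line 5: niyrs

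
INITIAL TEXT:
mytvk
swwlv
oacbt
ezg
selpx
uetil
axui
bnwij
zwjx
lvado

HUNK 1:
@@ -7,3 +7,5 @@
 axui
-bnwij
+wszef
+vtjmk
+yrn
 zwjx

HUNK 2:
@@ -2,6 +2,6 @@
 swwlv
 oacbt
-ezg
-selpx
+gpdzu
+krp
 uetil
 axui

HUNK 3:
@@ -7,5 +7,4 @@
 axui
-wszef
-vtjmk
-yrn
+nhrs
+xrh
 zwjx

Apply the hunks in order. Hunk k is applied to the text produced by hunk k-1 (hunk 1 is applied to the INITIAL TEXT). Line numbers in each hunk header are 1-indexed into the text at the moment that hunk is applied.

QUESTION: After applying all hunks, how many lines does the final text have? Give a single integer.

Hunk 1: at line 7 remove [bnwij] add [wszef,vtjmk,yrn] -> 12 lines: mytvk swwlv oacbt ezg selpx uetil axui wszef vtjmk yrn zwjx lvado
Hunk 2: at line 2 remove [ezg,selpx] add [gpdzu,krp] -> 12 lines: mytvk swwlv oacbt gpdzu krp uetil axui wszef vtjmk yrn zwjx lvado
Hunk 3: at line 7 remove [wszef,vtjmk,yrn] add [nhrs,xrh] -> 11 lines: mytvk swwlv oacbt gpdzu krp uetil axui nhrs xrh zwjx lvado
Final line count: 11

Answer: 11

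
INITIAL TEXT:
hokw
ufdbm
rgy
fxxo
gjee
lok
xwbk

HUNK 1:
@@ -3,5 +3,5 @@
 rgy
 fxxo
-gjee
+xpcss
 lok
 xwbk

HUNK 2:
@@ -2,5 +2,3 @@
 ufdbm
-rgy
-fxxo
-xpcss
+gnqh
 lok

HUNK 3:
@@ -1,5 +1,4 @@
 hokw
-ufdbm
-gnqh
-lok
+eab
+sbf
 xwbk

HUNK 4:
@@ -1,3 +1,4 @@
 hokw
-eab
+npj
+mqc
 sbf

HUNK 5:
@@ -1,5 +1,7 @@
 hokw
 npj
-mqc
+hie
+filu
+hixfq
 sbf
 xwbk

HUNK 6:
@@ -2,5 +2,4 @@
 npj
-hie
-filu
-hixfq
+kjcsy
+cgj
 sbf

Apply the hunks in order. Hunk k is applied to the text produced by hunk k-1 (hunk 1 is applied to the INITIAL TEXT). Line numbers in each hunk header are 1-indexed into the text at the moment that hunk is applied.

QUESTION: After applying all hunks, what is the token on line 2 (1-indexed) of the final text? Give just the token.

Answer: npj

Derivation:
Hunk 1: at line 3 remove [gjee] add [xpcss] -> 7 lines: hokw ufdbm rgy fxxo xpcss lok xwbk
Hunk 2: at line 2 remove [rgy,fxxo,xpcss] add [gnqh] -> 5 lines: hokw ufdbm gnqh lok xwbk
Hunk 3: at line 1 remove [ufdbm,gnqh,lok] add [eab,sbf] -> 4 lines: hokw eab sbf xwbk
Hunk 4: at line 1 remove [eab] add [npj,mqc] -> 5 lines: hokw npj mqc sbf xwbk
Hunk 5: at line 1 remove [mqc] add [hie,filu,hixfq] -> 7 lines: hokw npj hie filu hixfq sbf xwbk
Hunk 6: at line 2 remove [hie,filu,hixfq] add [kjcsy,cgj] -> 6 lines: hokw npj kjcsy cgj sbf xwbk
Final line 2: npj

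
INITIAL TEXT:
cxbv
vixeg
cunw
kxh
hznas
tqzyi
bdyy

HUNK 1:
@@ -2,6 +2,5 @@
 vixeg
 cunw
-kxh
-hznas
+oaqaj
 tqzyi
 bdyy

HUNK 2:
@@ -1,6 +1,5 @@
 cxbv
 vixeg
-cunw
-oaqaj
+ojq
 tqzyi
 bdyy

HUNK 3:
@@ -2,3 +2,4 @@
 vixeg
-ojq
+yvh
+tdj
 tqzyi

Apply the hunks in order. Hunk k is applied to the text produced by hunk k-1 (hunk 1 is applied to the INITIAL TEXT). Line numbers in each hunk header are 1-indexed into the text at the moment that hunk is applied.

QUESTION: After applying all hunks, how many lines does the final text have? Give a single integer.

Answer: 6

Derivation:
Hunk 1: at line 2 remove [kxh,hznas] add [oaqaj] -> 6 lines: cxbv vixeg cunw oaqaj tqzyi bdyy
Hunk 2: at line 1 remove [cunw,oaqaj] add [ojq] -> 5 lines: cxbv vixeg ojq tqzyi bdyy
Hunk 3: at line 2 remove [ojq] add [yvh,tdj] -> 6 lines: cxbv vixeg yvh tdj tqzyi bdyy
Final line count: 6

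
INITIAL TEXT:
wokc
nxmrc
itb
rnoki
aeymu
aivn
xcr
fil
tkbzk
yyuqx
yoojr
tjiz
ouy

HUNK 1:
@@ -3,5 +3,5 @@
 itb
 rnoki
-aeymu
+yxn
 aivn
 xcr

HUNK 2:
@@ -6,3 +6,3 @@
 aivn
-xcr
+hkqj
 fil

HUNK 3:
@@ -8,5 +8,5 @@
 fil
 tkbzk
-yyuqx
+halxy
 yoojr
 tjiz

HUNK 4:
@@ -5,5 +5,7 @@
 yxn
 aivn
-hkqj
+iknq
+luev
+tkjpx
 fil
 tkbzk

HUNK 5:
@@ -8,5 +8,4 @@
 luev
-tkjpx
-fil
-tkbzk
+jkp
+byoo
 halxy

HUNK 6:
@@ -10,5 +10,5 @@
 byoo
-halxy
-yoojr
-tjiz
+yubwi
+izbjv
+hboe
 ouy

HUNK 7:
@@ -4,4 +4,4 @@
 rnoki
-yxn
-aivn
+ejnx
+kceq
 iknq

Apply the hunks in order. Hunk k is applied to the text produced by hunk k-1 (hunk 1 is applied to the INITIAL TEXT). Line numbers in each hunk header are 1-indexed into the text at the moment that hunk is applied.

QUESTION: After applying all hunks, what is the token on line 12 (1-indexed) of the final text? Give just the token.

Answer: izbjv

Derivation:
Hunk 1: at line 3 remove [aeymu] add [yxn] -> 13 lines: wokc nxmrc itb rnoki yxn aivn xcr fil tkbzk yyuqx yoojr tjiz ouy
Hunk 2: at line 6 remove [xcr] add [hkqj] -> 13 lines: wokc nxmrc itb rnoki yxn aivn hkqj fil tkbzk yyuqx yoojr tjiz ouy
Hunk 3: at line 8 remove [yyuqx] add [halxy] -> 13 lines: wokc nxmrc itb rnoki yxn aivn hkqj fil tkbzk halxy yoojr tjiz ouy
Hunk 4: at line 5 remove [hkqj] add [iknq,luev,tkjpx] -> 15 lines: wokc nxmrc itb rnoki yxn aivn iknq luev tkjpx fil tkbzk halxy yoojr tjiz ouy
Hunk 5: at line 8 remove [tkjpx,fil,tkbzk] add [jkp,byoo] -> 14 lines: wokc nxmrc itb rnoki yxn aivn iknq luev jkp byoo halxy yoojr tjiz ouy
Hunk 6: at line 10 remove [halxy,yoojr,tjiz] add [yubwi,izbjv,hboe] -> 14 lines: wokc nxmrc itb rnoki yxn aivn iknq luev jkp byoo yubwi izbjv hboe ouy
Hunk 7: at line 4 remove [yxn,aivn] add [ejnx,kceq] -> 14 lines: wokc nxmrc itb rnoki ejnx kceq iknq luev jkp byoo yubwi izbjv hboe ouy
Final line 12: izbjv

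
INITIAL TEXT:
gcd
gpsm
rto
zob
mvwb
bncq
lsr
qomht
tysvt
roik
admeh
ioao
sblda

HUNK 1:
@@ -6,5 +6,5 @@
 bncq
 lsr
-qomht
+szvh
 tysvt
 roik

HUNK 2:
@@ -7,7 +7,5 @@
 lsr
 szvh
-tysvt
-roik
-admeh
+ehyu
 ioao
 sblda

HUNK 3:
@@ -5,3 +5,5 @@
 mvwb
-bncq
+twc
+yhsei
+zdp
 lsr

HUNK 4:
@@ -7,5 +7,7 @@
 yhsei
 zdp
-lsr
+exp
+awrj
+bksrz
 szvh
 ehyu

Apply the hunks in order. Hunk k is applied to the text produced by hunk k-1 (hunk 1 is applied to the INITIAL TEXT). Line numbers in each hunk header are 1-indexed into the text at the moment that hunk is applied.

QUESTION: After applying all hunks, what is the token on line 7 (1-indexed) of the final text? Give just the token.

Answer: yhsei

Derivation:
Hunk 1: at line 6 remove [qomht] add [szvh] -> 13 lines: gcd gpsm rto zob mvwb bncq lsr szvh tysvt roik admeh ioao sblda
Hunk 2: at line 7 remove [tysvt,roik,admeh] add [ehyu] -> 11 lines: gcd gpsm rto zob mvwb bncq lsr szvh ehyu ioao sblda
Hunk 3: at line 5 remove [bncq] add [twc,yhsei,zdp] -> 13 lines: gcd gpsm rto zob mvwb twc yhsei zdp lsr szvh ehyu ioao sblda
Hunk 4: at line 7 remove [lsr] add [exp,awrj,bksrz] -> 15 lines: gcd gpsm rto zob mvwb twc yhsei zdp exp awrj bksrz szvh ehyu ioao sblda
Final line 7: yhsei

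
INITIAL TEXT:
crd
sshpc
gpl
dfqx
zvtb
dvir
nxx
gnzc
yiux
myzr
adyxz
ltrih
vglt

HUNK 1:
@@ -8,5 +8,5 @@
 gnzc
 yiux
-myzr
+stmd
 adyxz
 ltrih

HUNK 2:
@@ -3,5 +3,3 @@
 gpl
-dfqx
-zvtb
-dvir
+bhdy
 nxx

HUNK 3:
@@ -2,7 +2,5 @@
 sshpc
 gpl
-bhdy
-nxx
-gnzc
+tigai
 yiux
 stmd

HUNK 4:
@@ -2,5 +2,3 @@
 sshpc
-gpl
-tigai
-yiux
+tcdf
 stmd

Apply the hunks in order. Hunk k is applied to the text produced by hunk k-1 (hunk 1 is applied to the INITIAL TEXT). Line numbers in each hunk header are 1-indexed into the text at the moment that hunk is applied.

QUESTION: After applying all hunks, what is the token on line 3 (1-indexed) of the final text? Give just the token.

Answer: tcdf

Derivation:
Hunk 1: at line 8 remove [myzr] add [stmd] -> 13 lines: crd sshpc gpl dfqx zvtb dvir nxx gnzc yiux stmd adyxz ltrih vglt
Hunk 2: at line 3 remove [dfqx,zvtb,dvir] add [bhdy] -> 11 lines: crd sshpc gpl bhdy nxx gnzc yiux stmd adyxz ltrih vglt
Hunk 3: at line 2 remove [bhdy,nxx,gnzc] add [tigai] -> 9 lines: crd sshpc gpl tigai yiux stmd adyxz ltrih vglt
Hunk 4: at line 2 remove [gpl,tigai,yiux] add [tcdf] -> 7 lines: crd sshpc tcdf stmd adyxz ltrih vglt
Final line 3: tcdf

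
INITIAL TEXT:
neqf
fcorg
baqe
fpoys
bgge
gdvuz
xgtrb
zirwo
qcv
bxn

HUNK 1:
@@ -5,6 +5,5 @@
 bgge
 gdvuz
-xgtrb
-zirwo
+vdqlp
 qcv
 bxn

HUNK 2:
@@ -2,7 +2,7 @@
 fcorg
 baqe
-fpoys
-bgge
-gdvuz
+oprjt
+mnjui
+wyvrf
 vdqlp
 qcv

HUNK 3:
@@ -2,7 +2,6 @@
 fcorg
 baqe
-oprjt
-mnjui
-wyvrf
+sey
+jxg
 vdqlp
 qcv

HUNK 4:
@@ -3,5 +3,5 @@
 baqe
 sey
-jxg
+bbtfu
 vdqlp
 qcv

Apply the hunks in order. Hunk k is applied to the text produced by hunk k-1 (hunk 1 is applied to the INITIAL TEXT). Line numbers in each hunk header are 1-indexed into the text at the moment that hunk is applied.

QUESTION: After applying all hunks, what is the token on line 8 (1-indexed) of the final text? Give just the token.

Hunk 1: at line 5 remove [xgtrb,zirwo] add [vdqlp] -> 9 lines: neqf fcorg baqe fpoys bgge gdvuz vdqlp qcv bxn
Hunk 2: at line 2 remove [fpoys,bgge,gdvuz] add [oprjt,mnjui,wyvrf] -> 9 lines: neqf fcorg baqe oprjt mnjui wyvrf vdqlp qcv bxn
Hunk 3: at line 2 remove [oprjt,mnjui,wyvrf] add [sey,jxg] -> 8 lines: neqf fcorg baqe sey jxg vdqlp qcv bxn
Hunk 4: at line 3 remove [jxg] add [bbtfu] -> 8 lines: neqf fcorg baqe sey bbtfu vdqlp qcv bxn
Final line 8: bxn

Answer: bxn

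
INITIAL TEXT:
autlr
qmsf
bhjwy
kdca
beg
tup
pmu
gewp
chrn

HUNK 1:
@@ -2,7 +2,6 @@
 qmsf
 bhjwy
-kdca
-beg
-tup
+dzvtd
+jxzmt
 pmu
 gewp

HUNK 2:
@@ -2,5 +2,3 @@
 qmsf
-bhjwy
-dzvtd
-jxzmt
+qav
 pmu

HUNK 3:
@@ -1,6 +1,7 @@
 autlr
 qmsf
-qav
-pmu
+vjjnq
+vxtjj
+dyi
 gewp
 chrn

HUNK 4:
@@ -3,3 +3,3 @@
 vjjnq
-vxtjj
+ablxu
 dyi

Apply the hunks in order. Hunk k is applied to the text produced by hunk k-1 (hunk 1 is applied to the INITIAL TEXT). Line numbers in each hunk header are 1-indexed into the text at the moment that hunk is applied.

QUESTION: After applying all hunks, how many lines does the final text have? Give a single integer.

Hunk 1: at line 2 remove [kdca,beg,tup] add [dzvtd,jxzmt] -> 8 lines: autlr qmsf bhjwy dzvtd jxzmt pmu gewp chrn
Hunk 2: at line 2 remove [bhjwy,dzvtd,jxzmt] add [qav] -> 6 lines: autlr qmsf qav pmu gewp chrn
Hunk 3: at line 1 remove [qav,pmu] add [vjjnq,vxtjj,dyi] -> 7 lines: autlr qmsf vjjnq vxtjj dyi gewp chrn
Hunk 4: at line 3 remove [vxtjj] add [ablxu] -> 7 lines: autlr qmsf vjjnq ablxu dyi gewp chrn
Final line count: 7

Answer: 7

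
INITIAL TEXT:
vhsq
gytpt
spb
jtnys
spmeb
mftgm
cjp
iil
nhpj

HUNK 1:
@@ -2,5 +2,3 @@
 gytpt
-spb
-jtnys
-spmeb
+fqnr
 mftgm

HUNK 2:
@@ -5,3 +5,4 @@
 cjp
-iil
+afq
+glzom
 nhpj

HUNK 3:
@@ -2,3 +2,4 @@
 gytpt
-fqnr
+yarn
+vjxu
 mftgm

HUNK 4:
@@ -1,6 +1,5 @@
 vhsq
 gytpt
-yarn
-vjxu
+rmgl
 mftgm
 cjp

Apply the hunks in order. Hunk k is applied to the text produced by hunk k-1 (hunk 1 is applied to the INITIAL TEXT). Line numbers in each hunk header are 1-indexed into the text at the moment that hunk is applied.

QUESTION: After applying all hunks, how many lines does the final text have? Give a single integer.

Hunk 1: at line 2 remove [spb,jtnys,spmeb] add [fqnr] -> 7 lines: vhsq gytpt fqnr mftgm cjp iil nhpj
Hunk 2: at line 5 remove [iil] add [afq,glzom] -> 8 lines: vhsq gytpt fqnr mftgm cjp afq glzom nhpj
Hunk 3: at line 2 remove [fqnr] add [yarn,vjxu] -> 9 lines: vhsq gytpt yarn vjxu mftgm cjp afq glzom nhpj
Hunk 4: at line 1 remove [yarn,vjxu] add [rmgl] -> 8 lines: vhsq gytpt rmgl mftgm cjp afq glzom nhpj
Final line count: 8

Answer: 8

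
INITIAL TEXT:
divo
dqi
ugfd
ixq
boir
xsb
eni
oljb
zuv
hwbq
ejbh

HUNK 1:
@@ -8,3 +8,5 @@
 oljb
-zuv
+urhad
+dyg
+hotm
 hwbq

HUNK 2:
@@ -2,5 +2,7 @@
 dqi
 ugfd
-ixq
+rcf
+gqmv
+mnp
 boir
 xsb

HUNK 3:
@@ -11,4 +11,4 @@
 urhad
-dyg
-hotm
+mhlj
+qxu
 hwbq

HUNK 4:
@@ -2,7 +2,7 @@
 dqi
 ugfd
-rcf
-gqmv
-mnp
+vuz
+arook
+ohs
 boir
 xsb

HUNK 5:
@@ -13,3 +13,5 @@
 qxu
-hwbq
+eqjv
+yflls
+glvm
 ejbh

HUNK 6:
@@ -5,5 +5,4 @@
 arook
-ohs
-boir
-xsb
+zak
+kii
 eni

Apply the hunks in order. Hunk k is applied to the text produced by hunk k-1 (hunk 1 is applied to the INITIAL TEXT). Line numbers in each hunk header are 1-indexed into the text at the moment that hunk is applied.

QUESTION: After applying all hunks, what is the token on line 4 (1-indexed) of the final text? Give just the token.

Hunk 1: at line 8 remove [zuv] add [urhad,dyg,hotm] -> 13 lines: divo dqi ugfd ixq boir xsb eni oljb urhad dyg hotm hwbq ejbh
Hunk 2: at line 2 remove [ixq] add [rcf,gqmv,mnp] -> 15 lines: divo dqi ugfd rcf gqmv mnp boir xsb eni oljb urhad dyg hotm hwbq ejbh
Hunk 3: at line 11 remove [dyg,hotm] add [mhlj,qxu] -> 15 lines: divo dqi ugfd rcf gqmv mnp boir xsb eni oljb urhad mhlj qxu hwbq ejbh
Hunk 4: at line 2 remove [rcf,gqmv,mnp] add [vuz,arook,ohs] -> 15 lines: divo dqi ugfd vuz arook ohs boir xsb eni oljb urhad mhlj qxu hwbq ejbh
Hunk 5: at line 13 remove [hwbq] add [eqjv,yflls,glvm] -> 17 lines: divo dqi ugfd vuz arook ohs boir xsb eni oljb urhad mhlj qxu eqjv yflls glvm ejbh
Hunk 6: at line 5 remove [ohs,boir,xsb] add [zak,kii] -> 16 lines: divo dqi ugfd vuz arook zak kii eni oljb urhad mhlj qxu eqjv yflls glvm ejbh
Final line 4: vuz

Answer: vuz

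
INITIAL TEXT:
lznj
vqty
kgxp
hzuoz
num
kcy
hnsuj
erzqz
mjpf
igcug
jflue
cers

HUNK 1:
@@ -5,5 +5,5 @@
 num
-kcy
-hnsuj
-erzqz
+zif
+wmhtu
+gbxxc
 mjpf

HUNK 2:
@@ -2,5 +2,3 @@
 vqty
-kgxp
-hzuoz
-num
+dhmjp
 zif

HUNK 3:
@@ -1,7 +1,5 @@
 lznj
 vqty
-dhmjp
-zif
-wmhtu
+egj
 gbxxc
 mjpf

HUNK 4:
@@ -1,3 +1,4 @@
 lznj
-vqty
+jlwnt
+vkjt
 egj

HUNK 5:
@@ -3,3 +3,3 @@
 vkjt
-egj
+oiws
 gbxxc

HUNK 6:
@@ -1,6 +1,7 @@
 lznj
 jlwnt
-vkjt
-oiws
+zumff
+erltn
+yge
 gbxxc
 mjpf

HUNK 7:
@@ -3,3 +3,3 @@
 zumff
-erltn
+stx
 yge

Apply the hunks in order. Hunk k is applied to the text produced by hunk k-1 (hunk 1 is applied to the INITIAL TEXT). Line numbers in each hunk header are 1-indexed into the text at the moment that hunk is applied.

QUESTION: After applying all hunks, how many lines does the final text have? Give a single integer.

Hunk 1: at line 5 remove [kcy,hnsuj,erzqz] add [zif,wmhtu,gbxxc] -> 12 lines: lznj vqty kgxp hzuoz num zif wmhtu gbxxc mjpf igcug jflue cers
Hunk 2: at line 2 remove [kgxp,hzuoz,num] add [dhmjp] -> 10 lines: lznj vqty dhmjp zif wmhtu gbxxc mjpf igcug jflue cers
Hunk 3: at line 1 remove [dhmjp,zif,wmhtu] add [egj] -> 8 lines: lznj vqty egj gbxxc mjpf igcug jflue cers
Hunk 4: at line 1 remove [vqty] add [jlwnt,vkjt] -> 9 lines: lznj jlwnt vkjt egj gbxxc mjpf igcug jflue cers
Hunk 5: at line 3 remove [egj] add [oiws] -> 9 lines: lznj jlwnt vkjt oiws gbxxc mjpf igcug jflue cers
Hunk 6: at line 1 remove [vkjt,oiws] add [zumff,erltn,yge] -> 10 lines: lznj jlwnt zumff erltn yge gbxxc mjpf igcug jflue cers
Hunk 7: at line 3 remove [erltn] add [stx] -> 10 lines: lznj jlwnt zumff stx yge gbxxc mjpf igcug jflue cers
Final line count: 10

Answer: 10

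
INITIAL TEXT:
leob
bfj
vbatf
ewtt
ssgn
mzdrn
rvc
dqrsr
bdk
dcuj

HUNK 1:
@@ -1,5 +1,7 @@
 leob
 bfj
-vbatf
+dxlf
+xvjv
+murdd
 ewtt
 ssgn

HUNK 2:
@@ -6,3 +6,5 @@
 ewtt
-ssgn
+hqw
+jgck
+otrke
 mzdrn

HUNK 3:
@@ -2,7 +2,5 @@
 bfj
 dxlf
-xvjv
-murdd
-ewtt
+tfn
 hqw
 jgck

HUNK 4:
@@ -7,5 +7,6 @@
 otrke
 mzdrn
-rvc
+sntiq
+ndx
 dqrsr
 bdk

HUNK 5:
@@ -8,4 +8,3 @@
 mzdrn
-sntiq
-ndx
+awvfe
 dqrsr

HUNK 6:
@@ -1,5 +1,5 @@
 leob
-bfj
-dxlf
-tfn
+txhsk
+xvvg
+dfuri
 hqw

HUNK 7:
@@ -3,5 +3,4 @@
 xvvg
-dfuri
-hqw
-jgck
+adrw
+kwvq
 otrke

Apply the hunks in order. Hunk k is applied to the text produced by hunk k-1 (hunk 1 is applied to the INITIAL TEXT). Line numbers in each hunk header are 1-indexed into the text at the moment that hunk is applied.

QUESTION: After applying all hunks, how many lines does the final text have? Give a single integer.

Answer: 11

Derivation:
Hunk 1: at line 1 remove [vbatf] add [dxlf,xvjv,murdd] -> 12 lines: leob bfj dxlf xvjv murdd ewtt ssgn mzdrn rvc dqrsr bdk dcuj
Hunk 2: at line 6 remove [ssgn] add [hqw,jgck,otrke] -> 14 lines: leob bfj dxlf xvjv murdd ewtt hqw jgck otrke mzdrn rvc dqrsr bdk dcuj
Hunk 3: at line 2 remove [xvjv,murdd,ewtt] add [tfn] -> 12 lines: leob bfj dxlf tfn hqw jgck otrke mzdrn rvc dqrsr bdk dcuj
Hunk 4: at line 7 remove [rvc] add [sntiq,ndx] -> 13 lines: leob bfj dxlf tfn hqw jgck otrke mzdrn sntiq ndx dqrsr bdk dcuj
Hunk 5: at line 8 remove [sntiq,ndx] add [awvfe] -> 12 lines: leob bfj dxlf tfn hqw jgck otrke mzdrn awvfe dqrsr bdk dcuj
Hunk 6: at line 1 remove [bfj,dxlf,tfn] add [txhsk,xvvg,dfuri] -> 12 lines: leob txhsk xvvg dfuri hqw jgck otrke mzdrn awvfe dqrsr bdk dcuj
Hunk 7: at line 3 remove [dfuri,hqw,jgck] add [adrw,kwvq] -> 11 lines: leob txhsk xvvg adrw kwvq otrke mzdrn awvfe dqrsr bdk dcuj
Final line count: 11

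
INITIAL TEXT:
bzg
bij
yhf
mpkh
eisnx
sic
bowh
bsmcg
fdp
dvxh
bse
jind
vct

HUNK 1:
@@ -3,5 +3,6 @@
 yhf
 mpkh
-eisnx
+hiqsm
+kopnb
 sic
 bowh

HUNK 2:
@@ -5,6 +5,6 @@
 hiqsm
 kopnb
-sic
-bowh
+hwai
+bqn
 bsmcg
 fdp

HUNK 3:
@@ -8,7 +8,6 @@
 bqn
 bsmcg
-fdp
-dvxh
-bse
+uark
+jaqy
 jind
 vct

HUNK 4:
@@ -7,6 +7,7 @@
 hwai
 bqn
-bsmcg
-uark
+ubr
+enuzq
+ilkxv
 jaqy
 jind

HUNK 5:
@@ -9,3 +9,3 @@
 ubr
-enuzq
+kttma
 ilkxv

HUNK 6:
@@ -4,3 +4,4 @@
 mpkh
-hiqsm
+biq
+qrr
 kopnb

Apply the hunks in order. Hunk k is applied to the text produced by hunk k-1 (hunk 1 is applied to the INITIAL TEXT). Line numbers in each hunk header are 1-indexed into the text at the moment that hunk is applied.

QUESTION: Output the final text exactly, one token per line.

Hunk 1: at line 3 remove [eisnx] add [hiqsm,kopnb] -> 14 lines: bzg bij yhf mpkh hiqsm kopnb sic bowh bsmcg fdp dvxh bse jind vct
Hunk 2: at line 5 remove [sic,bowh] add [hwai,bqn] -> 14 lines: bzg bij yhf mpkh hiqsm kopnb hwai bqn bsmcg fdp dvxh bse jind vct
Hunk 3: at line 8 remove [fdp,dvxh,bse] add [uark,jaqy] -> 13 lines: bzg bij yhf mpkh hiqsm kopnb hwai bqn bsmcg uark jaqy jind vct
Hunk 4: at line 7 remove [bsmcg,uark] add [ubr,enuzq,ilkxv] -> 14 lines: bzg bij yhf mpkh hiqsm kopnb hwai bqn ubr enuzq ilkxv jaqy jind vct
Hunk 5: at line 9 remove [enuzq] add [kttma] -> 14 lines: bzg bij yhf mpkh hiqsm kopnb hwai bqn ubr kttma ilkxv jaqy jind vct
Hunk 6: at line 4 remove [hiqsm] add [biq,qrr] -> 15 lines: bzg bij yhf mpkh biq qrr kopnb hwai bqn ubr kttma ilkxv jaqy jind vct

Answer: bzg
bij
yhf
mpkh
biq
qrr
kopnb
hwai
bqn
ubr
kttma
ilkxv
jaqy
jind
vct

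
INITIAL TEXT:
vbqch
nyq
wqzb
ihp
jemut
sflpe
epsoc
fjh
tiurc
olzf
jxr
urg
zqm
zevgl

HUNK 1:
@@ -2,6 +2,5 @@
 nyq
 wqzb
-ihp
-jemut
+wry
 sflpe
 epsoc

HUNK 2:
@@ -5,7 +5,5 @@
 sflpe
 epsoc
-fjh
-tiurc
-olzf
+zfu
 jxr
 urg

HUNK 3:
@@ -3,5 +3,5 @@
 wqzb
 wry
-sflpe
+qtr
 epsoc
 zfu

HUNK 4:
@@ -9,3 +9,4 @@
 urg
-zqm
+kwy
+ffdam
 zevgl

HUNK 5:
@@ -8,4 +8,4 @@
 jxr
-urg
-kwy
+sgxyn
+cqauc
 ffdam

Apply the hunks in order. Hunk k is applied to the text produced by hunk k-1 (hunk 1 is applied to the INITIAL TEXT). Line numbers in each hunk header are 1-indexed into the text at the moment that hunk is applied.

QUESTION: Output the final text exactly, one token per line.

Answer: vbqch
nyq
wqzb
wry
qtr
epsoc
zfu
jxr
sgxyn
cqauc
ffdam
zevgl

Derivation:
Hunk 1: at line 2 remove [ihp,jemut] add [wry] -> 13 lines: vbqch nyq wqzb wry sflpe epsoc fjh tiurc olzf jxr urg zqm zevgl
Hunk 2: at line 5 remove [fjh,tiurc,olzf] add [zfu] -> 11 lines: vbqch nyq wqzb wry sflpe epsoc zfu jxr urg zqm zevgl
Hunk 3: at line 3 remove [sflpe] add [qtr] -> 11 lines: vbqch nyq wqzb wry qtr epsoc zfu jxr urg zqm zevgl
Hunk 4: at line 9 remove [zqm] add [kwy,ffdam] -> 12 lines: vbqch nyq wqzb wry qtr epsoc zfu jxr urg kwy ffdam zevgl
Hunk 5: at line 8 remove [urg,kwy] add [sgxyn,cqauc] -> 12 lines: vbqch nyq wqzb wry qtr epsoc zfu jxr sgxyn cqauc ffdam zevgl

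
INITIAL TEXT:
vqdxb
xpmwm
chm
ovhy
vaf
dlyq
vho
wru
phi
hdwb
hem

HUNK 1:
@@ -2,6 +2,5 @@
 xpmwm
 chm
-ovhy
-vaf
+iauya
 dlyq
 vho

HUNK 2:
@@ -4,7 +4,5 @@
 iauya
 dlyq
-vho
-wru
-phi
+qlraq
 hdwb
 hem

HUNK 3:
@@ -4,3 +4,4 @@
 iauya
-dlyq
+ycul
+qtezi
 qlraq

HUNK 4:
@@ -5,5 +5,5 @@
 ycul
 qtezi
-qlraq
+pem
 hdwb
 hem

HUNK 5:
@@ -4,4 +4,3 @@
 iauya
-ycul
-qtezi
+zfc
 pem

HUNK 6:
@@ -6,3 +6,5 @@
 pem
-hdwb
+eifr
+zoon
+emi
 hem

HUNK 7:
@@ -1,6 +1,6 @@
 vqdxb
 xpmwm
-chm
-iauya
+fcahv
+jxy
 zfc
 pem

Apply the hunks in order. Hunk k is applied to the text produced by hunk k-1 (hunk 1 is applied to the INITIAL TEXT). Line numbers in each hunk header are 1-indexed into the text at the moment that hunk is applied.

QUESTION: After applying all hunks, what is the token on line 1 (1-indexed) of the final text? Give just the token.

Answer: vqdxb

Derivation:
Hunk 1: at line 2 remove [ovhy,vaf] add [iauya] -> 10 lines: vqdxb xpmwm chm iauya dlyq vho wru phi hdwb hem
Hunk 2: at line 4 remove [vho,wru,phi] add [qlraq] -> 8 lines: vqdxb xpmwm chm iauya dlyq qlraq hdwb hem
Hunk 3: at line 4 remove [dlyq] add [ycul,qtezi] -> 9 lines: vqdxb xpmwm chm iauya ycul qtezi qlraq hdwb hem
Hunk 4: at line 5 remove [qlraq] add [pem] -> 9 lines: vqdxb xpmwm chm iauya ycul qtezi pem hdwb hem
Hunk 5: at line 4 remove [ycul,qtezi] add [zfc] -> 8 lines: vqdxb xpmwm chm iauya zfc pem hdwb hem
Hunk 6: at line 6 remove [hdwb] add [eifr,zoon,emi] -> 10 lines: vqdxb xpmwm chm iauya zfc pem eifr zoon emi hem
Hunk 7: at line 1 remove [chm,iauya] add [fcahv,jxy] -> 10 lines: vqdxb xpmwm fcahv jxy zfc pem eifr zoon emi hem
Final line 1: vqdxb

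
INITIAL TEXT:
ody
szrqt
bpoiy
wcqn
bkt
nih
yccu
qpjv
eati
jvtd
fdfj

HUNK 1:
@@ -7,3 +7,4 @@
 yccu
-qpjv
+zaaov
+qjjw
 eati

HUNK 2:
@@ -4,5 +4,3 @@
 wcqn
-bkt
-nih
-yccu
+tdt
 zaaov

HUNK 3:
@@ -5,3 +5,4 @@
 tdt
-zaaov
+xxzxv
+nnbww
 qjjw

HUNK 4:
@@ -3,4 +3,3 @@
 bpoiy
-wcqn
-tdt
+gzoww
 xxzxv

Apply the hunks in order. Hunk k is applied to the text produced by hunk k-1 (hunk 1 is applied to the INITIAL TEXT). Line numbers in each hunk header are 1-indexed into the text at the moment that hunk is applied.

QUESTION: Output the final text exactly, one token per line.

Hunk 1: at line 7 remove [qpjv] add [zaaov,qjjw] -> 12 lines: ody szrqt bpoiy wcqn bkt nih yccu zaaov qjjw eati jvtd fdfj
Hunk 2: at line 4 remove [bkt,nih,yccu] add [tdt] -> 10 lines: ody szrqt bpoiy wcqn tdt zaaov qjjw eati jvtd fdfj
Hunk 3: at line 5 remove [zaaov] add [xxzxv,nnbww] -> 11 lines: ody szrqt bpoiy wcqn tdt xxzxv nnbww qjjw eati jvtd fdfj
Hunk 4: at line 3 remove [wcqn,tdt] add [gzoww] -> 10 lines: ody szrqt bpoiy gzoww xxzxv nnbww qjjw eati jvtd fdfj

Answer: ody
szrqt
bpoiy
gzoww
xxzxv
nnbww
qjjw
eati
jvtd
fdfj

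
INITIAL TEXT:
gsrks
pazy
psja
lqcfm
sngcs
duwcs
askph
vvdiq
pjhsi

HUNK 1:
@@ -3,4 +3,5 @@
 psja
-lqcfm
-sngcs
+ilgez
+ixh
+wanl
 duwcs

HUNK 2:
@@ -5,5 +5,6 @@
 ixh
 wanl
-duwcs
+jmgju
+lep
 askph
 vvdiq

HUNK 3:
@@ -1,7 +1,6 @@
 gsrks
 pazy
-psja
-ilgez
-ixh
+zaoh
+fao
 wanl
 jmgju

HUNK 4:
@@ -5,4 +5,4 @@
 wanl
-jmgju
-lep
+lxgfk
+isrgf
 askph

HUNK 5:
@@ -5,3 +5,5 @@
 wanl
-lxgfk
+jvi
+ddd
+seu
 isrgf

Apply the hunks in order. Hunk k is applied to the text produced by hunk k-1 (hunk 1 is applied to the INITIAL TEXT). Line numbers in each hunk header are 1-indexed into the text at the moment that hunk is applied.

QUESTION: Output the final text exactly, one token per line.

Answer: gsrks
pazy
zaoh
fao
wanl
jvi
ddd
seu
isrgf
askph
vvdiq
pjhsi

Derivation:
Hunk 1: at line 3 remove [lqcfm,sngcs] add [ilgez,ixh,wanl] -> 10 lines: gsrks pazy psja ilgez ixh wanl duwcs askph vvdiq pjhsi
Hunk 2: at line 5 remove [duwcs] add [jmgju,lep] -> 11 lines: gsrks pazy psja ilgez ixh wanl jmgju lep askph vvdiq pjhsi
Hunk 3: at line 1 remove [psja,ilgez,ixh] add [zaoh,fao] -> 10 lines: gsrks pazy zaoh fao wanl jmgju lep askph vvdiq pjhsi
Hunk 4: at line 5 remove [jmgju,lep] add [lxgfk,isrgf] -> 10 lines: gsrks pazy zaoh fao wanl lxgfk isrgf askph vvdiq pjhsi
Hunk 5: at line 5 remove [lxgfk] add [jvi,ddd,seu] -> 12 lines: gsrks pazy zaoh fao wanl jvi ddd seu isrgf askph vvdiq pjhsi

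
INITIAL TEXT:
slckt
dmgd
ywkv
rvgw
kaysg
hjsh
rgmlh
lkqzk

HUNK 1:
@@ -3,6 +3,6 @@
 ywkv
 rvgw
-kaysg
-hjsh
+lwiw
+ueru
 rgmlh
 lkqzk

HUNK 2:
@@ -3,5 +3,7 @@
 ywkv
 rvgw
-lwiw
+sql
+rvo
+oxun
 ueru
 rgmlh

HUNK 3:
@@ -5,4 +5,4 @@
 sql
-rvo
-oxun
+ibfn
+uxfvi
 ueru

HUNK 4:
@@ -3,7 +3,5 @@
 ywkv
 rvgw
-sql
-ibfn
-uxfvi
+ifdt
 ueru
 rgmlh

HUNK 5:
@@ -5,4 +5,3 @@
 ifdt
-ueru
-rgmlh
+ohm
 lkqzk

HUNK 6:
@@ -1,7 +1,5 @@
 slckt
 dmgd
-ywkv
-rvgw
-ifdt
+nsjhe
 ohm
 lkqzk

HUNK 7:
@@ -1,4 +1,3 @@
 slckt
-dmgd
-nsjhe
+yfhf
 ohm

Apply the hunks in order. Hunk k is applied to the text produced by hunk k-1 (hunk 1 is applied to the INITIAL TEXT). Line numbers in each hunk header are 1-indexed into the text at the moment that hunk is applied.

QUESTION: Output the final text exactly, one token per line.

Answer: slckt
yfhf
ohm
lkqzk

Derivation:
Hunk 1: at line 3 remove [kaysg,hjsh] add [lwiw,ueru] -> 8 lines: slckt dmgd ywkv rvgw lwiw ueru rgmlh lkqzk
Hunk 2: at line 3 remove [lwiw] add [sql,rvo,oxun] -> 10 lines: slckt dmgd ywkv rvgw sql rvo oxun ueru rgmlh lkqzk
Hunk 3: at line 5 remove [rvo,oxun] add [ibfn,uxfvi] -> 10 lines: slckt dmgd ywkv rvgw sql ibfn uxfvi ueru rgmlh lkqzk
Hunk 4: at line 3 remove [sql,ibfn,uxfvi] add [ifdt] -> 8 lines: slckt dmgd ywkv rvgw ifdt ueru rgmlh lkqzk
Hunk 5: at line 5 remove [ueru,rgmlh] add [ohm] -> 7 lines: slckt dmgd ywkv rvgw ifdt ohm lkqzk
Hunk 6: at line 1 remove [ywkv,rvgw,ifdt] add [nsjhe] -> 5 lines: slckt dmgd nsjhe ohm lkqzk
Hunk 7: at line 1 remove [dmgd,nsjhe] add [yfhf] -> 4 lines: slckt yfhf ohm lkqzk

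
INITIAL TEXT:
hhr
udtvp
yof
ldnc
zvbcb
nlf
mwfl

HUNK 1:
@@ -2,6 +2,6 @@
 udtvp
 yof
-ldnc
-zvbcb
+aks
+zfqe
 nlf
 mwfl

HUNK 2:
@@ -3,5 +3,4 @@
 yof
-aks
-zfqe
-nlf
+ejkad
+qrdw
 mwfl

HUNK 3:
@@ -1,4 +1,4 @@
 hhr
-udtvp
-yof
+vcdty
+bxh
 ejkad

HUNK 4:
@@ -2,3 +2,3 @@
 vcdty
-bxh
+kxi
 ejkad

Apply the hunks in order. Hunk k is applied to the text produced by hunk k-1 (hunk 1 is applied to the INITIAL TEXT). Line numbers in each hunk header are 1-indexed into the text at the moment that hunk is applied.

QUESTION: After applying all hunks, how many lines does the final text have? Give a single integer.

Hunk 1: at line 2 remove [ldnc,zvbcb] add [aks,zfqe] -> 7 lines: hhr udtvp yof aks zfqe nlf mwfl
Hunk 2: at line 3 remove [aks,zfqe,nlf] add [ejkad,qrdw] -> 6 lines: hhr udtvp yof ejkad qrdw mwfl
Hunk 3: at line 1 remove [udtvp,yof] add [vcdty,bxh] -> 6 lines: hhr vcdty bxh ejkad qrdw mwfl
Hunk 4: at line 2 remove [bxh] add [kxi] -> 6 lines: hhr vcdty kxi ejkad qrdw mwfl
Final line count: 6

Answer: 6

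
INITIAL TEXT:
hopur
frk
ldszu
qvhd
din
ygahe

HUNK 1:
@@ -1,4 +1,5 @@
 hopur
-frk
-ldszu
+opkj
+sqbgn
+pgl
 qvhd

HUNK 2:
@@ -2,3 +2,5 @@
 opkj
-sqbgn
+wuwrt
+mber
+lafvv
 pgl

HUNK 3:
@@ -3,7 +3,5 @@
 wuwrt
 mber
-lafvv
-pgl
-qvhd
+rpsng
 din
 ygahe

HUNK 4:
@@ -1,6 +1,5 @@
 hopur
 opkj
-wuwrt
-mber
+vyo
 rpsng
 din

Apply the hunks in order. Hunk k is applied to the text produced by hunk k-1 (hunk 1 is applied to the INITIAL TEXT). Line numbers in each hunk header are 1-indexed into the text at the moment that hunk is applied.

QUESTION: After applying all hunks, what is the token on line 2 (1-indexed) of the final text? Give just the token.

Hunk 1: at line 1 remove [frk,ldszu] add [opkj,sqbgn,pgl] -> 7 lines: hopur opkj sqbgn pgl qvhd din ygahe
Hunk 2: at line 2 remove [sqbgn] add [wuwrt,mber,lafvv] -> 9 lines: hopur opkj wuwrt mber lafvv pgl qvhd din ygahe
Hunk 3: at line 3 remove [lafvv,pgl,qvhd] add [rpsng] -> 7 lines: hopur opkj wuwrt mber rpsng din ygahe
Hunk 4: at line 1 remove [wuwrt,mber] add [vyo] -> 6 lines: hopur opkj vyo rpsng din ygahe
Final line 2: opkj

Answer: opkj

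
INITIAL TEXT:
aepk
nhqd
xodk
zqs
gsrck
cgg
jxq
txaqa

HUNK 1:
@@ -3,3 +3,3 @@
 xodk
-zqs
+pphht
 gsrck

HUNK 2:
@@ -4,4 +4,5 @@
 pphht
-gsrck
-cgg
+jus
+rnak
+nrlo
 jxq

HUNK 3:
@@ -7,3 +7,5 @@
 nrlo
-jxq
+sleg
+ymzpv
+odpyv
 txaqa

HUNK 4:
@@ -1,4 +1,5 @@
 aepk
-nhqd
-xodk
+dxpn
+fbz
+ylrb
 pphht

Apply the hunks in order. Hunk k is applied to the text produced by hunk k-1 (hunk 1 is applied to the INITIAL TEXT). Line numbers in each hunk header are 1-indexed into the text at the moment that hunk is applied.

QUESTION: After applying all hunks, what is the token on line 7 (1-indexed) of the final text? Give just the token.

Answer: rnak

Derivation:
Hunk 1: at line 3 remove [zqs] add [pphht] -> 8 lines: aepk nhqd xodk pphht gsrck cgg jxq txaqa
Hunk 2: at line 4 remove [gsrck,cgg] add [jus,rnak,nrlo] -> 9 lines: aepk nhqd xodk pphht jus rnak nrlo jxq txaqa
Hunk 3: at line 7 remove [jxq] add [sleg,ymzpv,odpyv] -> 11 lines: aepk nhqd xodk pphht jus rnak nrlo sleg ymzpv odpyv txaqa
Hunk 4: at line 1 remove [nhqd,xodk] add [dxpn,fbz,ylrb] -> 12 lines: aepk dxpn fbz ylrb pphht jus rnak nrlo sleg ymzpv odpyv txaqa
Final line 7: rnak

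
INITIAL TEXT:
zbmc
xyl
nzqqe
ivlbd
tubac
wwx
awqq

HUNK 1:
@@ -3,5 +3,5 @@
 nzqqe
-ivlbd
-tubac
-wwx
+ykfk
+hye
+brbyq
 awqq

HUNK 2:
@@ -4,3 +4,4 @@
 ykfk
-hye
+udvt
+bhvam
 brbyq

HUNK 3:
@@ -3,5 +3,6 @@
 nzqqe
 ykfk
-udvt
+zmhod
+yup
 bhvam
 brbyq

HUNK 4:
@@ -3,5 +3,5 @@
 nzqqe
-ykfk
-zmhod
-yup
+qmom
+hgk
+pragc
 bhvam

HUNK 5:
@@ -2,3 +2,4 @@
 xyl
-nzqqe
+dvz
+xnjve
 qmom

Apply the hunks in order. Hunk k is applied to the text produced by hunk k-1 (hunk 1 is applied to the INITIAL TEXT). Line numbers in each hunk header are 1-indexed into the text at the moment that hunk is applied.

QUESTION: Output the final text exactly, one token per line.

Answer: zbmc
xyl
dvz
xnjve
qmom
hgk
pragc
bhvam
brbyq
awqq

Derivation:
Hunk 1: at line 3 remove [ivlbd,tubac,wwx] add [ykfk,hye,brbyq] -> 7 lines: zbmc xyl nzqqe ykfk hye brbyq awqq
Hunk 2: at line 4 remove [hye] add [udvt,bhvam] -> 8 lines: zbmc xyl nzqqe ykfk udvt bhvam brbyq awqq
Hunk 3: at line 3 remove [udvt] add [zmhod,yup] -> 9 lines: zbmc xyl nzqqe ykfk zmhod yup bhvam brbyq awqq
Hunk 4: at line 3 remove [ykfk,zmhod,yup] add [qmom,hgk,pragc] -> 9 lines: zbmc xyl nzqqe qmom hgk pragc bhvam brbyq awqq
Hunk 5: at line 2 remove [nzqqe] add [dvz,xnjve] -> 10 lines: zbmc xyl dvz xnjve qmom hgk pragc bhvam brbyq awqq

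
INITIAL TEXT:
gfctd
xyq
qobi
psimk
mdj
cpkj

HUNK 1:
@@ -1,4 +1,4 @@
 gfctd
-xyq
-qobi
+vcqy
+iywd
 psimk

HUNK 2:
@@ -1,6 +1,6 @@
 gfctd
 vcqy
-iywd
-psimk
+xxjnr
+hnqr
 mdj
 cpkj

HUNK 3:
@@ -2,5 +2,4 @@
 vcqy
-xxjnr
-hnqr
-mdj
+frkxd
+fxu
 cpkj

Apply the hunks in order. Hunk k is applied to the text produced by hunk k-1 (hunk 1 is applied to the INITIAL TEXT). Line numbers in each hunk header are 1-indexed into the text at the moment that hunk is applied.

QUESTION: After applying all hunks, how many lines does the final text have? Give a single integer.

Hunk 1: at line 1 remove [xyq,qobi] add [vcqy,iywd] -> 6 lines: gfctd vcqy iywd psimk mdj cpkj
Hunk 2: at line 1 remove [iywd,psimk] add [xxjnr,hnqr] -> 6 lines: gfctd vcqy xxjnr hnqr mdj cpkj
Hunk 3: at line 2 remove [xxjnr,hnqr,mdj] add [frkxd,fxu] -> 5 lines: gfctd vcqy frkxd fxu cpkj
Final line count: 5

Answer: 5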